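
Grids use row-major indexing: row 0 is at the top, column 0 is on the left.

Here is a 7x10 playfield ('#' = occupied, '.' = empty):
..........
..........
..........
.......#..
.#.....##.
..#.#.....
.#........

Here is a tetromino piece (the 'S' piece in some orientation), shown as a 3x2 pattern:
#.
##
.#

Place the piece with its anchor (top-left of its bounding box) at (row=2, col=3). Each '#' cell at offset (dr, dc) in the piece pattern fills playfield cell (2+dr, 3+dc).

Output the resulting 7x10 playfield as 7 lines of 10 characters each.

Answer: ..........
..........
...#......
...##..#..
.#..#..##.
..#.#.....
.#........

Derivation:
Fill (2+0,3+0) = (2,3)
Fill (2+1,3+0) = (3,3)
Fill (2+1,3+1) = (3,4)
Fill (2+2,3+1) = (4,4)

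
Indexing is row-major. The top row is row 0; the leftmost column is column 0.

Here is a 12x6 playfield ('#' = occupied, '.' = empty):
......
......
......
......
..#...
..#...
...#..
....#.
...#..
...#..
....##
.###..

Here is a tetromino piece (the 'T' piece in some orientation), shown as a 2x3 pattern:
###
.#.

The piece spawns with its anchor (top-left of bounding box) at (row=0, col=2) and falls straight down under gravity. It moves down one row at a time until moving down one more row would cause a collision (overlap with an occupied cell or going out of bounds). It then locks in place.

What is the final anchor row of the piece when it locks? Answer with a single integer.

Spawn at (row=0, col=2). Try each row:
  row 0: fits
  row 1: fits
  row 2: fits
  row 3: fits
  row 4: blocked -> lock at row 3

Answer: 3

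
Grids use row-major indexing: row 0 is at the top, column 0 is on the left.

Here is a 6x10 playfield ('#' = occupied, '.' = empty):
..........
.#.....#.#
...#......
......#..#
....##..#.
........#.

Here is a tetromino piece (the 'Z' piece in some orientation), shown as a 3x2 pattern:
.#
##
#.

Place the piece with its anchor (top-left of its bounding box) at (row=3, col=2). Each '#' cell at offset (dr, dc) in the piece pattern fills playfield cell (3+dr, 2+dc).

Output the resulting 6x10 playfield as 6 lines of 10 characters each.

Answer: ..........
.#.....#.#
...#......
...#..#..#
..####..#.
..#.....#.

Derivation:
Fill (3+0,2+1) = (3,3)
Fill (3+1,2+0) = (4,2)
Fill (3+1,2+1) = (4,3)
Fill (3+2,2+0) = (5,2)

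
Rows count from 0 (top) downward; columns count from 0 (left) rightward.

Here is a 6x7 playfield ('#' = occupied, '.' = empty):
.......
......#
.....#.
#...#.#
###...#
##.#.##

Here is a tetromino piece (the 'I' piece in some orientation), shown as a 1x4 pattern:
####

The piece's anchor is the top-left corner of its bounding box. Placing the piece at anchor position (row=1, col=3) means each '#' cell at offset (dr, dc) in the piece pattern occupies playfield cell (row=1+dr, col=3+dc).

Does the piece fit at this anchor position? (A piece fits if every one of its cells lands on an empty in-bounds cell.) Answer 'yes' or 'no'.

Check each piece cell at anchor (1, 3):
  offset (0,0) -> (1,3): empty -> OK
  offset (0,1) -> (1,4): empty -> OK
  offset (0,2) -> (1,5): empty -> OK
  offset (0,3) -> (1,6): occupied ('#') -> FAIL
All cells valid: no

Answer: no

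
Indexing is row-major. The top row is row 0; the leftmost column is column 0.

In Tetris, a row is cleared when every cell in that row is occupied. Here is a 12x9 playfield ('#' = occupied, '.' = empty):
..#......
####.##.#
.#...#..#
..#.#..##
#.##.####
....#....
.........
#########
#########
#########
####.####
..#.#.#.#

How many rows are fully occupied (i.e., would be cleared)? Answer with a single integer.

Check each row:
  row 0: 8 empty cells -> not full
  row 1: 2 empty cells -> not full
  row 2: 6 empty cells -> not full
  row 3: 5 empty cells -> not full
  row 4: 2 empty cells -> not full
  row 5: 8 empty cells -> not full
  row 6: 9 empty cells -> not full
  row 7: 0 empty cells -> FULL (clear)
  row 8: 0 empty cells -> FULL (clear)
  row 9: 0 empty cells -> FULL (clear)
  row 10: 1 empty cell -> not full
  row 11: 5 empty cells -> not full
Total rows cleared: 3

Answer: 3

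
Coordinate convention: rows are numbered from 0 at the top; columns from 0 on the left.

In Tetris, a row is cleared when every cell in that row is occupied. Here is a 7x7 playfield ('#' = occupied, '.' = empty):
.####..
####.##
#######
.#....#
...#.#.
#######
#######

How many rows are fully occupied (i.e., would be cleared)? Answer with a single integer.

Check each row:
  row 0: 3 empty cells -> not full
  row 1: 1 empty cell -> not full
  row 2: 0 empty cells -> FULL (clear)
  row 3: 5 empty cells -> not full
  row 4: 5 empty cells -> not full
  row 5: 0 empty cells -> FULL (clear)
  row 6: 0 empty cells -> FULL (clear)
Total rows cleared: 3

Answer: 3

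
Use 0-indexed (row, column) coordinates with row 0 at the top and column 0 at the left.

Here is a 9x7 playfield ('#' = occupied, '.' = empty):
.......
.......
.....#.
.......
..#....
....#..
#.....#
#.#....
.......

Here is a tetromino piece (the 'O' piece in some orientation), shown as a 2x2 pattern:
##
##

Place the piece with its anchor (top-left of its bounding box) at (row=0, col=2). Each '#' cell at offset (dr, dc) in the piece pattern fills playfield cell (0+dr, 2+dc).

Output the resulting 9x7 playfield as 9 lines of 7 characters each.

Answer: ..##...
..##...
.....#.
.......
..#....
....#..
#.....#
#.#....
.......

Derivation:
Fill (0+0,2+0) = (0,2)
Fill (0+0,2+1) = (0,3)
Fill (0+1,2+0) = (1,2)
Fill (0+1,2+1) = (1,3)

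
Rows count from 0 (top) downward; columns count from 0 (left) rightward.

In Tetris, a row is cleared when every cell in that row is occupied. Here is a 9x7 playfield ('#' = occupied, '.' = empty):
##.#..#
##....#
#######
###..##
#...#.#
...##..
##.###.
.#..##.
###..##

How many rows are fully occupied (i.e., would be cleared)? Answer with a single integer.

Answer: 1

Derivation:
Check each row:
  row 0: 3 empty cells -> not full
  row 1: 4 empty cells -> not full
  row 2: 0 empty cells -> FULL (clear)
  row 3: 2 empty cells -> not full
  row 4: 4 empty cells -> not full
  row 5: 5 empty cells -> not full
  row 6: 2 empty cells -> not full
  row 7: 4 empty cells -> not full
  row 8: 2 empty cells -> not full
Total rows cleared: 1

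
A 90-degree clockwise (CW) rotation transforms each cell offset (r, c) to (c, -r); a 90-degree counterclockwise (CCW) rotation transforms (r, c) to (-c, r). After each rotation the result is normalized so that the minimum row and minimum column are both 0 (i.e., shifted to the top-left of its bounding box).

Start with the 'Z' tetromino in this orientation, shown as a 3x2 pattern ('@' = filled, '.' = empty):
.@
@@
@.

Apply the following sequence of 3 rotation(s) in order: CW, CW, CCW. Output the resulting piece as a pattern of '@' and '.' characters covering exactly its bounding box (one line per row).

Start:
.@
@@
@.
After rotation 1 (CW):
@@.
.@@
After rotation 2 (CW):
.@
@@
@.
After rotation 3 (CCW):
@@.
.@@

Answer: @@.
.@@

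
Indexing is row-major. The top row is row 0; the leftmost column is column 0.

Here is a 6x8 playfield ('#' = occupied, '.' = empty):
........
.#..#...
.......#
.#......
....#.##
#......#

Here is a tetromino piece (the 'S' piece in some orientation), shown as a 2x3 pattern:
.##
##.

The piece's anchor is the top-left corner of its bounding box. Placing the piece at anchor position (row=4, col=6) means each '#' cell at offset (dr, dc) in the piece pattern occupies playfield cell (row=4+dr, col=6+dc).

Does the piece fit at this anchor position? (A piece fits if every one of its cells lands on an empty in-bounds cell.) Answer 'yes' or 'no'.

Answer: no

Derivation:
Check each piece cell at anchor (4, 6):
  offset (0,1) -> (4,7): occupied ('#') -> FAIL
  offset (0,2) -> (4,8): out of bounds -> FAIL
  offset (1,0) -> (5,6): empty -> OK
  offset (1,1) -> (5,7): occupied ('#') -> FAIL
All cells valid: no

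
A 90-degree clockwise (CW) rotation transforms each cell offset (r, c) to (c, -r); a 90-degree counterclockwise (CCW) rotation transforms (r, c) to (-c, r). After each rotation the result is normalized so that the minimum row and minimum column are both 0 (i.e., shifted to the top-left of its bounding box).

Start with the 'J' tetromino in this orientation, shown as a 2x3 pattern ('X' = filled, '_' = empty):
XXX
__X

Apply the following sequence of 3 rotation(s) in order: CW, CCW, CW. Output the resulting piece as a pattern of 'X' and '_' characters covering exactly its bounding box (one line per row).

Start:
XXX
__X
After rotation 1 (CW):
_X
_X
XX
After rotation 2 (CCW):
XXX
__X
After rotation 3 (CW):
_X
_X
XX

Answer: _X
_X
XX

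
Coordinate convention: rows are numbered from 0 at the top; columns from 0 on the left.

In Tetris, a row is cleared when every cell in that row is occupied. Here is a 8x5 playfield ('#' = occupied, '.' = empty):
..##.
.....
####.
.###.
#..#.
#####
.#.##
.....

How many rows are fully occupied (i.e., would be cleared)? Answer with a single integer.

Answer: 1

Derivation:
Check each row:
  row 0: 3 empty cells -> not full
  row 1: 5 empty cells -> not full
  row 2: 1 empty cell -> not full
  row 3: 2 empty cells -> not full
  row 4: 3 empty cells -> not full
  row 5: 0 empty cells -> FULL (clear)
  row 6: 2 empty cells -> not full
  row 7: 5 empty cells -> not full
Total rows cleared: 1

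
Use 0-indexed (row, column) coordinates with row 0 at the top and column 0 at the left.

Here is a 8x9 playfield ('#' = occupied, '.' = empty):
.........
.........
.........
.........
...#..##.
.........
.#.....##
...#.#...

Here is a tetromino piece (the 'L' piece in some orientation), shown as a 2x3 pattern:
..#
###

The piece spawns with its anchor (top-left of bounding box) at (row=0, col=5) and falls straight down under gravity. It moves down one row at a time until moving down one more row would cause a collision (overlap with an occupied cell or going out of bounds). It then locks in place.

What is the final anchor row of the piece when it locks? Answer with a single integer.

Answer: 2

Derivation:
Spawn at (row=0, col=5). Try each row:
  row 0: fits
  row 1: fits
  row 2: fits
  row 3: blocked -> lock at row 2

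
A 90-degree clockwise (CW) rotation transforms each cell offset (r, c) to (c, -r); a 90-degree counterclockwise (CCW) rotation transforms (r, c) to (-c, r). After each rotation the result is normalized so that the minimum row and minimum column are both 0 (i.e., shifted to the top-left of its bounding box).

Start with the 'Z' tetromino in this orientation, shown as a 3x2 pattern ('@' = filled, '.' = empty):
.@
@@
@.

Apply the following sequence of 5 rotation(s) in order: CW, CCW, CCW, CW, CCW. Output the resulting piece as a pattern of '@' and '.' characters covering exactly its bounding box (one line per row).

Answer: @@.
.@@

Derivation:
Start:
.@
@@
@.
After rotation 1 (CW):
@@.
.@@
After rotation 2 (CCW):
.@
@@
@.
After rotation 3 (CCW):
@@.
.@@
After rotation 4 (CW):
.@
@@
@.
After rotation 5 (CCW):
@@.
.@@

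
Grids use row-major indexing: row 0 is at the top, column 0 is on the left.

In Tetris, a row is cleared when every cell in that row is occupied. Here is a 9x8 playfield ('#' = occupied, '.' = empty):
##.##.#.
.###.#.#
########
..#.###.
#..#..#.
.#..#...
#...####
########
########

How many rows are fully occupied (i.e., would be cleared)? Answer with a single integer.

Check each row:
  row 0: 3 empty cells -> not full
  row 1: 3 empty cells -> not full
  row 2: 0 empty cells -> FULL (clear)
  row 3: 4 empty cells -> not full
  row 4: 5 empty cells -> not full
  row 5: 6 empty cells -> not full
  row 6: 3 empty cells -> not full
  row 7: 0 empty cells -> FULL (clear)
  row 8: 0 empty cells -> FULL (clear)
Total rows cleared: 3

Answer: 3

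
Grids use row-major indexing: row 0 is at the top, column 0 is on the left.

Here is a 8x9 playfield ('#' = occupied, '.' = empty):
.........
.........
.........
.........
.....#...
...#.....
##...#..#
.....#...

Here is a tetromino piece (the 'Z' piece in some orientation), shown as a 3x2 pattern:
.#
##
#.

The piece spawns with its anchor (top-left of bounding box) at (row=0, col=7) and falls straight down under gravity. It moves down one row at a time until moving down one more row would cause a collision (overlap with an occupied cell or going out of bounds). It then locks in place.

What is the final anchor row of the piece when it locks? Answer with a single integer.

Answer: 4

Derivation:
Spawn at (row=0, col=7). Try each row:
  row 0: fits
  row 1: fits
  row 2: fits
  row 3: fits
  row 4: fits
  row 5: blocked -> lock at row 4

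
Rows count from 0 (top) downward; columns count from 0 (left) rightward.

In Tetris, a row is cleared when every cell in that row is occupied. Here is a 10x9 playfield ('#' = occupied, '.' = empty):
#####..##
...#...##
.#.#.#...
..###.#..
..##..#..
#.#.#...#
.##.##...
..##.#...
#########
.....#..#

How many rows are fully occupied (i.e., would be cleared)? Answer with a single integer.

Answer: 1

Derivation:
Check each row:
  row 0: 2 empty cells -> not full
  row 1: 6 empty cells -> not full
  row 2: 6 empty cells -> not full
  row 3: 5 empty cells -> not full
  row 4: 6 empty cells -> not full
  row 5: 5 empty cells -> not full
  row 6: 5 empty cells -> not full
  row 7: 6 empty cells -> not full
  row 8: 0 empty cells -> FULL (clear)
  row 9: 7 empty cells -> not full
Total rows cleared: 1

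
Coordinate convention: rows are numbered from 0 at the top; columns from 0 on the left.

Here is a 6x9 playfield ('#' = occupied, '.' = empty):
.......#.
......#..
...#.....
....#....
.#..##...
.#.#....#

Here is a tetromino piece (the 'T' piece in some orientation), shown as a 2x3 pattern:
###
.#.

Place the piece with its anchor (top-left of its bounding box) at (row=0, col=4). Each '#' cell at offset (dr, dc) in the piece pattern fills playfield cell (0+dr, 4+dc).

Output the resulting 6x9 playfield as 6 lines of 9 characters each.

Fill (0+0,4+0) = (0,4)
Fill (0+0,4+1) = (0,5)
Fill (0+0,4+2) = (0,6)
Fill (0+1,4+1) = (1,5)

Answer: ....####.
.....##..
...#.....
....#....
.#..##...
.#.#....#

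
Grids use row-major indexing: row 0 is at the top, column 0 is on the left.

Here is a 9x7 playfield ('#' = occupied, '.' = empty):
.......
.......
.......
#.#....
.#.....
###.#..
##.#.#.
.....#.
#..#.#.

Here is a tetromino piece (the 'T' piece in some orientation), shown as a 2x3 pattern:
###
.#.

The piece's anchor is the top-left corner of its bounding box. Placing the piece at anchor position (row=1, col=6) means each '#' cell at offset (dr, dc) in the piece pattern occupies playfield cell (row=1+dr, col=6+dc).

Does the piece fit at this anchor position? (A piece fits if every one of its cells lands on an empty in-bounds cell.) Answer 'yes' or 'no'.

Answer: no

Derivation:
Check each piece cell at anchor (1, 6):
  offset (0,0) -> (1,6): empty -> OK
  offset (0,1) -> (1,7): out of bounds -> FAIL
  offset (0,2) -> (1,8): out of bounds -> FAIL
  offset (1,1) -> (2,7): out of bounds -> FAIL
All cells valid: no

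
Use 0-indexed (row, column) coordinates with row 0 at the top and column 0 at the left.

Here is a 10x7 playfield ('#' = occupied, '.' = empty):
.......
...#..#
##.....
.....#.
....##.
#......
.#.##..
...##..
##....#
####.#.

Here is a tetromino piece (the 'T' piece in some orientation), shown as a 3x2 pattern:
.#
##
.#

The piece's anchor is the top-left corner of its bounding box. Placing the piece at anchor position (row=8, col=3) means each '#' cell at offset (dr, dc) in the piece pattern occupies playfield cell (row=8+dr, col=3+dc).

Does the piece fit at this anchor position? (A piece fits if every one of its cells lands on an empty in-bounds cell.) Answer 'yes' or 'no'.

Answer: no

Derivation:
Check each piece cell at anchor (8, 3):
  offset (0,1) -> (8,4): empty -> OK
  offset (1,0) -> (9,3): occupied ('#') -> FAIL
  offset (1,1) -> (9,4): empty -> OK
  offset (2,1) -> (10,4): out of bounds -> FAIL
All cells valid: no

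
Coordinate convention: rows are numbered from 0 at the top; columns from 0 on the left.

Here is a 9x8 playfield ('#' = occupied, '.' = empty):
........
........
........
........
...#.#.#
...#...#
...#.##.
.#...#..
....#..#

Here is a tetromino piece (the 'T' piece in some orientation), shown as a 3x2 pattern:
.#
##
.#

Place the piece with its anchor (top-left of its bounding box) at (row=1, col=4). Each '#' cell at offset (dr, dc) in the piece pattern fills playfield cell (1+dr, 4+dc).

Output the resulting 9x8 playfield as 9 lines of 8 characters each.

Fill (1+0,4+1) = (1,5)
Fill (1+1,4+0) = (2,4)
Fill (1+1,4+1) = (2,5)
Fill (1+2,4+1) = (3,5)

Answer: ........
.....#..
....##..
.....#..
...#.#.#
...#...#
...#.##.
.#...#..
....#..#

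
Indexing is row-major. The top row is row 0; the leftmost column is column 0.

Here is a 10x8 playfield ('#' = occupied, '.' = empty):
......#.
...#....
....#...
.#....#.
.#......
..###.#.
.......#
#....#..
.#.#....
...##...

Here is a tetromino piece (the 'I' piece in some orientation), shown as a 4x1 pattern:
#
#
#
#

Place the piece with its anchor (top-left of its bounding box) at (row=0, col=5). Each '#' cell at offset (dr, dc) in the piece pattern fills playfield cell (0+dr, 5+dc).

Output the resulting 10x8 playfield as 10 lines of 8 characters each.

Fill (0+0,5+0) = (0,5)
Fill (0+1,5+0) = (1,5)
Fill (0+2,5+0) = (2,5)
Fill (0+3,5+0) = (3,5)

Answer: .....##.
...#.#..
....##..
.#...##.
.#......
..###.#.
.......#
#....#..
.#.#....
...##...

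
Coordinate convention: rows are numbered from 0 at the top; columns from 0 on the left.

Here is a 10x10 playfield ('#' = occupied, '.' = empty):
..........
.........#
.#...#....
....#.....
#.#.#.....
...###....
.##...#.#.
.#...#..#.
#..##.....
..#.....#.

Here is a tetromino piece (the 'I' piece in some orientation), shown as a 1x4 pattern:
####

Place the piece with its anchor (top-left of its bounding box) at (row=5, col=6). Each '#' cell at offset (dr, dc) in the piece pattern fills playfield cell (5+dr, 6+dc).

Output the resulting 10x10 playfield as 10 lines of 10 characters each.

Fill (5+0,6+0) = (5,6)
Fill (5+0,6+1) = (5,7)
Fill (5+0,6+2) = (5,8)
Fill (5+0,6+3) = (5,9)

Answer: ..........
.........#
.#...#....
....#.....
#.#.#.....
...#######
.##...#.#.
.#...#..#.
#..##.....
..#.....#.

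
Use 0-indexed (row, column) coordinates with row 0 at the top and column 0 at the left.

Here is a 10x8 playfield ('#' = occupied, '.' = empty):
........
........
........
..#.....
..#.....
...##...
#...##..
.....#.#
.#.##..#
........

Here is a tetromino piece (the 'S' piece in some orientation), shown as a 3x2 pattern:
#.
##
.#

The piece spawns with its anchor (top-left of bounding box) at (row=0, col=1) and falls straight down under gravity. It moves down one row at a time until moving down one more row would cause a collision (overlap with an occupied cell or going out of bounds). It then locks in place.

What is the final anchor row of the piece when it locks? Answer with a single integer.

Answer: 0

Derivation:
Spawn at (row=0, col=1). Try each row:
  row 0: fits
  row 1: blocked -> lock at row 0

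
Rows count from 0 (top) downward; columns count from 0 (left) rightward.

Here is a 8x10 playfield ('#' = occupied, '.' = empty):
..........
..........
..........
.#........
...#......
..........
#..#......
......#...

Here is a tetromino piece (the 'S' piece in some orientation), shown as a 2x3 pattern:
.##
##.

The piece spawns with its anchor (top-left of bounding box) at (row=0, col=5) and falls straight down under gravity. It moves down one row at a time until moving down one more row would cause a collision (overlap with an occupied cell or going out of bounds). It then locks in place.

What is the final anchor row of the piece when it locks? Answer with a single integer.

Spawn at (row=0, col=5). Try each row:
  row 0: fits
  row 1: fits
  row 2: fits
  row 3: fits
  row 4: fits
  row 5: fits
  row 6: blocked -> lock at row 5

Answer: 5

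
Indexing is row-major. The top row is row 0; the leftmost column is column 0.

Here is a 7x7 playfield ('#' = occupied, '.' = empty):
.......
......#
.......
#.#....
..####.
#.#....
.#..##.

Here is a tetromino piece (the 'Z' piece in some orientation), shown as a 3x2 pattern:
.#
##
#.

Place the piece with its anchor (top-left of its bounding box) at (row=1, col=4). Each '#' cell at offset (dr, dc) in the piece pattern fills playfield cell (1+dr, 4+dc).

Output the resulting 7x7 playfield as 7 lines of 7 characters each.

Fill (1+0,4+1) = (1,5)
Fill (1+1,4+0) = (2,4)
Fill (1+1,4+1) = (2,5)
Fill (1+2,4+0) = (3,4)

Answer: .......
.....##
....##.
#.#.#..
..####.
#.#....
.#..##.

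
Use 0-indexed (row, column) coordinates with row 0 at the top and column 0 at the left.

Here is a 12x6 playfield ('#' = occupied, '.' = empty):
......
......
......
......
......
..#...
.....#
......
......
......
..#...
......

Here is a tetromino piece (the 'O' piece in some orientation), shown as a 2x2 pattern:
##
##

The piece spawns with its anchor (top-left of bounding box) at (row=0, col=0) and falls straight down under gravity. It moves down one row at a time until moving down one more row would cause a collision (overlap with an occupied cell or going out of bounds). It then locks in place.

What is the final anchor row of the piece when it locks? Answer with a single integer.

Spawn at (row=0, col=0). Try each row:
  row 0: fits
  row 1: fits
  row 2: fits
  row 3: fits
  row 4: fits
  row 5: fits
  row 6: fits
  row 7: fits
  row 8: fits
  row 9: fits
  row 10: fits
  row 11: blocked -> lock at row 10

Answer: 10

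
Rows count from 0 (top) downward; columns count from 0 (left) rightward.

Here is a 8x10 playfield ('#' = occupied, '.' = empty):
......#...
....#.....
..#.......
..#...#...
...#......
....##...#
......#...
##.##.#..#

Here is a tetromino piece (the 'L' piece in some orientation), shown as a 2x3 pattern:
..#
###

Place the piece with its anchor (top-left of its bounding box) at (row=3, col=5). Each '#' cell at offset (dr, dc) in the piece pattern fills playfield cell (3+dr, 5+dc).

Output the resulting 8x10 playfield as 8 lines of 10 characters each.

Answer: ......#...
....#.....
..#.......
..#...##..
...#.###..
....##...#
......#...
##.##.#..#

Derivation:
Fill (3+0,5+2) = (3,7)
Fill (3+1,5+0) = (4,5)
Fill (3+1,5+1) = (4,6)
Fill (3+1,5+2) = (4,7)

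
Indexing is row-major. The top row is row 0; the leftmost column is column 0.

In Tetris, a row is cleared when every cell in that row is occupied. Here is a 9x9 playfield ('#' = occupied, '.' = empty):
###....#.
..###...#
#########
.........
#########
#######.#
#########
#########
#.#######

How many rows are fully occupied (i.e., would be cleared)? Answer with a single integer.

Answer: 4

Derivation:
Check each row:
  row 0: 5 empty cells -> not full
  row 1: 5 empty cells -> not full
  row 2: 0 empty cells -> FULL (clear)
  row 3: 9 empty cells -> not full
  row 4: 0 empty cells -> FULL (clear)
  row 5: 1 empty cell -> not full
  row 6: 0 empty cells -> FULL (clear)
  row 7: 0 empty cells -> FULL (clear)
  row 8: 1 empty cell -> not full
Total rows cleared: 4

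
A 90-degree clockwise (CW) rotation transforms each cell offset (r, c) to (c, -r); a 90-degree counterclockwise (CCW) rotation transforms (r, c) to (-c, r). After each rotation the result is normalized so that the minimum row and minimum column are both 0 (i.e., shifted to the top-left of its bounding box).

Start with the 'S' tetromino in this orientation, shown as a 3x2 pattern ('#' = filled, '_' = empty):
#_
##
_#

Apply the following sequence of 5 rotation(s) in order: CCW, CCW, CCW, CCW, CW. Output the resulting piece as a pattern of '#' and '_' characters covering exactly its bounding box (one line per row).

Answer: _##
##_

Derivation:
Start:
#_
##
_#
After rotation 1 (CCW):
_##
##_
After rotation 2 (CCW):
#_
##
_#
After rotation 3 (CCW):
_##
##_
After rotation 4 (CCW):
#_
##
_#
After rotation 5 (CW):
_##
##_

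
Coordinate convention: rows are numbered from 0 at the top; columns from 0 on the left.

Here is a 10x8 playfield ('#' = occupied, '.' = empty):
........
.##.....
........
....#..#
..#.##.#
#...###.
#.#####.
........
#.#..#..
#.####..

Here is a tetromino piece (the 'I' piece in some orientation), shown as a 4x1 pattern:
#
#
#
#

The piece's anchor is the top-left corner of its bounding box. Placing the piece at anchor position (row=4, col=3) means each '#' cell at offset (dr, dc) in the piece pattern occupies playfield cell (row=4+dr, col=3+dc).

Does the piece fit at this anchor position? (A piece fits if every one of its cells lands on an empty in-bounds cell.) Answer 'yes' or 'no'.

Check each piece cell at anchor (4, 3):
  offset (0,0) -> (4,3): empty -> OK
  offset (1,0) -> (5,3): empty -> OK
  offset (2,0) -> (6,3): occupied ('#') -> FAIL
  offset (3,0) -> (7,3): empty -> OK
All cells valid: no

Answer: no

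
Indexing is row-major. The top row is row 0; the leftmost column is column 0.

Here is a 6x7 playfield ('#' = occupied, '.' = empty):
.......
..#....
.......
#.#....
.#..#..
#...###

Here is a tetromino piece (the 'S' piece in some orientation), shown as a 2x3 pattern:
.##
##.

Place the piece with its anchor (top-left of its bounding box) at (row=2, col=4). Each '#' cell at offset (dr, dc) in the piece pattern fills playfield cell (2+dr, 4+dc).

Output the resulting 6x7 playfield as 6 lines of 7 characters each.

Fill (2+0,4+1) = (2,5)
Fill (2+0,4+2) = (2,6)
Fill (2+1,4+0) = (3,4)
Fill (2+1,4+1) = (3,5)

Answer: .......
..#....
.....##
#.#.##.
.#..#..
#...###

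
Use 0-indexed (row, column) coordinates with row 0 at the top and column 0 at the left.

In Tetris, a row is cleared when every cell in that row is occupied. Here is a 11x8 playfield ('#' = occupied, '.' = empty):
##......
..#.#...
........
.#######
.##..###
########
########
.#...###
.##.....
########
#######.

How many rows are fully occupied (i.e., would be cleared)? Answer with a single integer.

Answer: 3

Derivation:
Check each row:
  row 0: 6 empty cells -> not full
  row 1: 6 empty cells -> not full
  row 2: 8 empty cells -> not full
  row 3: 1 empty cell -> not full
  row 4: 3 empty cells -> not full
  row 5: 0 empty cells -> FULL (clear)
  row 6: 0 empty cells -> FULL (clear)
  row 7: 4 empty cells -> not full
  row 8: 6 empty cells -> not full
  row 9: 0 empty cells -> FULL (clear)
  row 10: 1 empty cell -> not full
Total rows cleared: 3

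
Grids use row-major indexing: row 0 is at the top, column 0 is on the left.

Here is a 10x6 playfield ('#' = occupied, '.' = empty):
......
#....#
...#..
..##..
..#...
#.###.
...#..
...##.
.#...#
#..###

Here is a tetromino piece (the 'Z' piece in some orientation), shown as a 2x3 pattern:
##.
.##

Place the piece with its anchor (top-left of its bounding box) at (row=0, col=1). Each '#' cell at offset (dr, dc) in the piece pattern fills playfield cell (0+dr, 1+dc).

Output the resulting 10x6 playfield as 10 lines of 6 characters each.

Answer: .##...
#.##.#
...#..
..##..
..#...
#.###.
...#..
...##.
.#...#
#..###

Derivation:
Fill (0+0,1+0) = (0,1)
Fill (0+0,1+1) = (0,2)
Fill (0+1,1+1) = (1,2)
Fill (0+1,1+2) = (1,3)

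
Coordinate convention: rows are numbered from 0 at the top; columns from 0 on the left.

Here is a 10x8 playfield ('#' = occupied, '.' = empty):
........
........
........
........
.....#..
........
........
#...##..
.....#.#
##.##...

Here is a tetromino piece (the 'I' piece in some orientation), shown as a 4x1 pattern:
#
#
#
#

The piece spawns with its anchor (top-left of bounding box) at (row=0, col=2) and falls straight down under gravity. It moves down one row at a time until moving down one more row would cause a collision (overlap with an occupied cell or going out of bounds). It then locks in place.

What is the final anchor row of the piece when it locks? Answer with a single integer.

Spawn at (row=0, col=2). Try each row:
  row 0: fits
  row 1: fits
  row 2: fits
  row 3: fits
  row 4: fits
  row 5: fits
  row 6: fits
  row 7: blocked -> lock at row 6

Answer: 6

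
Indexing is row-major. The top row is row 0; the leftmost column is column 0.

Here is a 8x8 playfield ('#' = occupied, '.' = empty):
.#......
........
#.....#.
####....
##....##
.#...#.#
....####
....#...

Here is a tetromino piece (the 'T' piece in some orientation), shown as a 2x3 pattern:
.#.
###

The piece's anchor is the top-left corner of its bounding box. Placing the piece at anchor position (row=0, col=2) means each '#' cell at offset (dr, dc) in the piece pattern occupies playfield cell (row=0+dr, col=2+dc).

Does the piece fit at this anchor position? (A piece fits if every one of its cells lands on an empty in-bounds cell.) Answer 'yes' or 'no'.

Answer: yes

Derivation:
Check each piece cell at anchor (0, 2):
  offset (0,1) -> (0,3): empty -> OK
  offset (1,0) -> (1,2): empty -> OK
  offset (1,1) -> (1,3): empty -> OK
  offset (1,2) -> (1,4): empty -> OK
All cells valid: yes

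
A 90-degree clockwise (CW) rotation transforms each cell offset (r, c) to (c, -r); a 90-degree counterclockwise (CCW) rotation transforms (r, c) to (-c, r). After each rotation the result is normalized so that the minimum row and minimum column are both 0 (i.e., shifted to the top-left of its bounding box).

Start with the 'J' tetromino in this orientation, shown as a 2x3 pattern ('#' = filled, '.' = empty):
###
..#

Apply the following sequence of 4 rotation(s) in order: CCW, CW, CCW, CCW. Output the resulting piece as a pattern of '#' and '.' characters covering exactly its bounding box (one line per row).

Start:
###
..#
After rotation 1 (CCW):
##
#.
#.
After rotation 2 (CW):
###
..#
After rotation 3 (CCW):
##
#.
#.
After rotation 4 (CCW):
#..
###

Answer: #..
###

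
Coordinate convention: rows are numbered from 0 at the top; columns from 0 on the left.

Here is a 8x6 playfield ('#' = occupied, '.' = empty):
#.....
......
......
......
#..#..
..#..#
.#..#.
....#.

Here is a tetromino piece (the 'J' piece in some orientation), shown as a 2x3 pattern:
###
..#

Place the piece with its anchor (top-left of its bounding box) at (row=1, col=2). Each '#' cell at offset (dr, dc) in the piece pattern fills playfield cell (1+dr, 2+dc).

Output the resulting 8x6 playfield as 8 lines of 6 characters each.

Fill (1+0,2+0) = (1,2)
Fill (1+0,2+1) = (1,3)
Fill (1+0,2+2) = (1,4)
Fill (1+1,2+2) = (2,4)

Answer: #.....
..###.
....#.
......
#..#..
..#..#
.#..#.
....#.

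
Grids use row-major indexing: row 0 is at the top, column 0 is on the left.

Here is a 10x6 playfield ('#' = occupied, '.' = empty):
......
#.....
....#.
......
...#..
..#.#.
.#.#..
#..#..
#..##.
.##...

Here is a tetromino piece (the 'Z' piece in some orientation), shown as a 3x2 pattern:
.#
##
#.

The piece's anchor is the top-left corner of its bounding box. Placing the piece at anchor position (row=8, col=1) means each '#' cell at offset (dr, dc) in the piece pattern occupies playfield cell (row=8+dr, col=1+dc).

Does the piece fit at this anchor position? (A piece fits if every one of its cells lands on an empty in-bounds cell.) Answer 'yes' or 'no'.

Answer: no

Derivation:
Check each piece cell at anchor (8, 1):
  offset (0,1) -> (8,2): empty -> OK
  offset (1,0) -> (9,1): occupied ('#') -> FAIL
  offset (1,1) -> (9,2): occupied ('#') -> FAIL
  offset (2,0) -> (10,1): out of bounds -> FAIL
All cells valid: no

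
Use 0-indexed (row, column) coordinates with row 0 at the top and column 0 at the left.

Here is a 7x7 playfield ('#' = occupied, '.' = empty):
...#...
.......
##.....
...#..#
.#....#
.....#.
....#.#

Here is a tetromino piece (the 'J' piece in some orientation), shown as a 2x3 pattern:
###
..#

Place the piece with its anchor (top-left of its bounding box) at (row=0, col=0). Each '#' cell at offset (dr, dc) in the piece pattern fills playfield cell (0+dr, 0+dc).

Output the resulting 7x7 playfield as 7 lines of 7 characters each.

Fill (0+0,0+0) = (0,0)
Fill (0+0,0+1) = (0,1)
Fill (0+0,0+2) = (0,2)
Fill (0+1,0+2) = (1,2)

Answer: ####...
..#....
##.....
...#..#
.#....#
.....#.
....#.#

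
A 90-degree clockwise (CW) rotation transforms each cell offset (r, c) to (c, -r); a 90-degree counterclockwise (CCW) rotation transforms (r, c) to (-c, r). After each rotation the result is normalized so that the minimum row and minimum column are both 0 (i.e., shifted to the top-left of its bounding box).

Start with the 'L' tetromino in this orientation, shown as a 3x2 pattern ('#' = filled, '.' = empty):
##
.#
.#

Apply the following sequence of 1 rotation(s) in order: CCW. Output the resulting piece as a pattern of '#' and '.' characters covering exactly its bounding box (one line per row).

Answer: ###
#..

Derivation:
Start:
##
.#
.#
After rotation 1 (CCW):
###
#..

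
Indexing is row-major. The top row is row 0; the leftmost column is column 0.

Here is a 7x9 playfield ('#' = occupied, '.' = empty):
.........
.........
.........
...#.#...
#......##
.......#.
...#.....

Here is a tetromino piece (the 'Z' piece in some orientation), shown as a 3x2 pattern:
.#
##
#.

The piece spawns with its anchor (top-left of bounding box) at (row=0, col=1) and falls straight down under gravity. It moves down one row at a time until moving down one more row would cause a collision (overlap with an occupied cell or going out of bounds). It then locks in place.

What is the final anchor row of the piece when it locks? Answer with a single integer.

Spawn at (row=0, col=1). Try each row:
  row 0: fits
  row 1: fits
  row 2: fits
  row 3: fits
  row 4: fits
  row 5: blocked -> lock at row 4

Answer: 4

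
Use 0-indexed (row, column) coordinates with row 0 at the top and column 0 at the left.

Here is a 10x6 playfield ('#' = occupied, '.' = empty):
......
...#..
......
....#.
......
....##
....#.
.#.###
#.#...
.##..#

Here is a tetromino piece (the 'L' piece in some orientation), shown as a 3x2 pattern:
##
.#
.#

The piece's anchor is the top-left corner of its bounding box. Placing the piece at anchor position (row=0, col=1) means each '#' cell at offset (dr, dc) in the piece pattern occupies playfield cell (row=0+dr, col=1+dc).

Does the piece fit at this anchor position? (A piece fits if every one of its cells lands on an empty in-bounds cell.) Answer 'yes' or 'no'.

Check each piece cell at anchor (0, 1):
  offset (0,0) -> (0,1): empty -> OK
  offset (0,1) -> (0,2): empty -> OK
  offset (1,1) -> (1,2): empty -> OK
  offset (2,1) -> (2,2): empty -> OK
All cells valid: yes

Answer: yes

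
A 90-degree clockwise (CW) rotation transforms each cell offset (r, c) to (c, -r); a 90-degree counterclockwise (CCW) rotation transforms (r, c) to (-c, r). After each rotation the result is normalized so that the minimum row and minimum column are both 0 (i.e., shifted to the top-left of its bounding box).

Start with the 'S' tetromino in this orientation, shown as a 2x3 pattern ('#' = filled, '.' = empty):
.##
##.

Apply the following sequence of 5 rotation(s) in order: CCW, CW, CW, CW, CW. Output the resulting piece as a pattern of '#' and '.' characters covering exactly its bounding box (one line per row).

Answer: #.
##
.#

Derivation:
Start:
.##
##.
After rotation 1 (CCW):
#.
##
.#
After rotation 2 (CW):
.##
##.
After rotation 3 (CW):
#.
##
.#
After rotation 4 (CW):
.##
##.
After rotation 5 (CW):
#.
##
.#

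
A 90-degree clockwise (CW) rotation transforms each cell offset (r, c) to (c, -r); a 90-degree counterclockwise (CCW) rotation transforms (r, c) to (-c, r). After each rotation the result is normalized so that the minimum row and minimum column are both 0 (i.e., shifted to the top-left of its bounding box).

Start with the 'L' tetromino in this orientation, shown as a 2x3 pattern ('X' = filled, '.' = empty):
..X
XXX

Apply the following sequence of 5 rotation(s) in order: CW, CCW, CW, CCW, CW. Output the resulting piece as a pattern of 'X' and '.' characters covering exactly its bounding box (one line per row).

Answer: X.
X.
XX

Derivation:
Start:
..X
XXX
After rotation 1 (CW):
X.
X.
XX
After rotation 2 (CCW):
..X
XXX
After rotation 3 (CW):
X.
X.
XX
After rotation 4 (CCW):
..X
XXX
After rotation 5 (CW):
X.
X.
XX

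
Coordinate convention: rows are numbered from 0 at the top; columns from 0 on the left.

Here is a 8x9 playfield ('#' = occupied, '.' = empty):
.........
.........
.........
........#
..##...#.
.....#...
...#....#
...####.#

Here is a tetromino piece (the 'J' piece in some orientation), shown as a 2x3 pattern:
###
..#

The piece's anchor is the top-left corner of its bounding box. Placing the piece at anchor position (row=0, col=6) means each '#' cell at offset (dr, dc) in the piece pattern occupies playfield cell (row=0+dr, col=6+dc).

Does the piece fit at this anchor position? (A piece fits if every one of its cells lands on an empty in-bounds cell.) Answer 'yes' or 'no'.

Check each piece cell at anchor (0, 6):
  offset (0,0) -> (0,6): empty -> OK
  offset (0,1) -> (0,7): empty -> OK
  offset (0,2) -> (0,8): empty -> OK
  offset (1,2) -> (1,8): empty -> OK
All cells valid: yes

Answer: yes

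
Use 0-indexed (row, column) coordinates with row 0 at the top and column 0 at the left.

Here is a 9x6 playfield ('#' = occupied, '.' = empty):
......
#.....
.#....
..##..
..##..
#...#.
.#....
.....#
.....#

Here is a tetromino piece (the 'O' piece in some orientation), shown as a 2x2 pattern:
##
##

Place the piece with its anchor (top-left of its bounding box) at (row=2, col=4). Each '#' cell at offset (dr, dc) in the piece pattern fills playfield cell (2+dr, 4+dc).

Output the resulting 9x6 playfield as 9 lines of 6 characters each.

Fill (2+0,4+0) = (2,4)
Fill (2+0,4+1) = (2,5)
Fill (2+1,4+0) = (3,4)
Fill (2+1,4+1) = (3,5)

Answer: ......
#.....
.#..##
..####
..##..
#...#.
.#....
.....#
.....#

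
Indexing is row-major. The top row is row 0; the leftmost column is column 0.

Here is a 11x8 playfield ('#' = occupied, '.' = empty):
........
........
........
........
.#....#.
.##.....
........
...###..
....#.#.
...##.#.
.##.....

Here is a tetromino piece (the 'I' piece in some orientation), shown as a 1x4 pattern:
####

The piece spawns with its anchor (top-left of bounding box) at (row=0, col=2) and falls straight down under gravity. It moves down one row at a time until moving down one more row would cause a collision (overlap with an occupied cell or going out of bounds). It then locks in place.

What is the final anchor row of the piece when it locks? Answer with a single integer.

Spawn at (row=0, col=2). Try each row:
  row 0: fits
  row 1: fits
  row 2: fits
  row 3: fits
  row 4: fits
  row 5: blocked -> lock at row 4

Answer: 4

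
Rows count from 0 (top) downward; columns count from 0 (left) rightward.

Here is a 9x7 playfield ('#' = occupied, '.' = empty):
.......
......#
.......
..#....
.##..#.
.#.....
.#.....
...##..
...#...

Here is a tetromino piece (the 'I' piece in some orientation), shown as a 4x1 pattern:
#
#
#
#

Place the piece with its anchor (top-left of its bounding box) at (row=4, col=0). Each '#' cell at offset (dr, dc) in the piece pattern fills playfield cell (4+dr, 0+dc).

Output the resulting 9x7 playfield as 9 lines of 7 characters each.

Answer: .......
......#
.......
..#....
###..#.
##.....
##.....
#..##..
...#...

Derivation:
Fill (4+0,0+0) = (4,0)
Fill (4+1,0+0) = (5,0)
Fill (4+2,0+0) = (6,0)
Fill (4+3,0+0) = (7,0)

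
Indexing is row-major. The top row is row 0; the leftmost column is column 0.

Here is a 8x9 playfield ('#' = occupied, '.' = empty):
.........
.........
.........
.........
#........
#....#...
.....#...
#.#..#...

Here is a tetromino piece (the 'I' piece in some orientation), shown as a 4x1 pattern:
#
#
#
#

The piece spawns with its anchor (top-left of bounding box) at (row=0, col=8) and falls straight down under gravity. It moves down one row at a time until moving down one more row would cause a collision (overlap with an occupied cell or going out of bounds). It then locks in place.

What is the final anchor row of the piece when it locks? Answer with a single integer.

Spawn at (row=0, col=8). Try each row:
  row 0: fits
  row 1: fits
  row 2: fits
  row 3: fits
  row 4: fits
  row 5: blocked -> lock at row 4

Answer: 4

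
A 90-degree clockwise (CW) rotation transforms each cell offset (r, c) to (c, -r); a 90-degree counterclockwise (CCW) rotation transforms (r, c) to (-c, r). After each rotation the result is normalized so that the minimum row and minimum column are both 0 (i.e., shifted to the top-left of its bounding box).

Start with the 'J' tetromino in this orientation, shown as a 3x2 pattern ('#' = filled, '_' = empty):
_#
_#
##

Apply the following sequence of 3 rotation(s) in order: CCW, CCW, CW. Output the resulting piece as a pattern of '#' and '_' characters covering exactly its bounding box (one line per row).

Start:
_#
_#
##
After rotation 1 (CCW):
###
__#
After rotation 2 (CCW):
##
#_
#_
After rotation 3 (CW):
###
__#

Answer: ###
__#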